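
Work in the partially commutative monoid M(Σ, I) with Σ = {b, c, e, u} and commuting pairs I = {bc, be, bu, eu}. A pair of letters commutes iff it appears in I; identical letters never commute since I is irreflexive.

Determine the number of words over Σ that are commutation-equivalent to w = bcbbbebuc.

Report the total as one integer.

252

0(b) covers ∅
1(c) covers ∅
2(b) covers 0:b
3(b) covers 2:b
4(b) covers 3:b
5(e) covers 1:c
6(b) covers 4:b
7(u) covers 1:c
8(c) covers 5:e, 7:u
floor of heap: 0:b, 1:c
completions by unplaced set U, small U first (add the entries for U minus each lowest piece of U):
  |U|=1: {6}:1  {8}:1
  |U|=2: {4,6}:1  {5,8}:1  {6,8}:2  {7,8}:1
  |U|=3: {3,4,6}:1  {4,6,8}:3  {5,6,8}:3  {5,7,8}:2  {6,7,8}:3
  |U|=4: {1,5,7,8}:2  {2,3,4,6}:1  {3,4,6,8}:4  {4,5,6,8}:6  {4,6,7,8}:6  {5,6,7,8}:8
  |U|=5: {0,2,3,4,6}:1  {1,5,6,7,8}:10  {2,3,4,6,8}:5  {3,4,5,6,8}:10  {3,4,6,7,8}:10  {4,5,6,7,8}:20
  |U|=6: {0,2,3,4,6,8}:6  {1,4,5,6,7,8}:30  {2,3,4,5,6,8}:15  {2,3,4,6,7,8}:15  {3,4,5,6,7,8}:40
  |U|=7: {0,2,3,4,5,6,8}:21  {0,2,3,4,6,7,8}:21  {1,3,4,5,6,7,8}:70  {2,3,4,5,6,7,8}:70
  start at 0(b): 140
  start at 1(c): 112
sum over floor = 252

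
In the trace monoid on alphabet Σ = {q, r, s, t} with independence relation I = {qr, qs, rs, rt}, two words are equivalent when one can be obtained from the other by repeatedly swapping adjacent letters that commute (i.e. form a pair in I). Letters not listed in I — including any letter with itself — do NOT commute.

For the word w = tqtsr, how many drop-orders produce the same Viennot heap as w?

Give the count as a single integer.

drop 0:t onto floor
drop 1:q onto {0:t}
drop 2:t onto {1:q}
drop 3:s onto {2:t}
drop 4:r onto floor
ground layer = {0:t, 4:r}
drop-orders for the pieces not yet dropped (sum over which currently-grounded one goes next):
  1 to go: {3} 1  {4} 1
  2 to go: {2,3} 1  {3,4} 2
  3 to go: {1,2,3} 1  {2,3,4} 3
  if 0:t drops first: 4 orders
  if 4:r drops first: 1 orders
heap linearizations: 5

5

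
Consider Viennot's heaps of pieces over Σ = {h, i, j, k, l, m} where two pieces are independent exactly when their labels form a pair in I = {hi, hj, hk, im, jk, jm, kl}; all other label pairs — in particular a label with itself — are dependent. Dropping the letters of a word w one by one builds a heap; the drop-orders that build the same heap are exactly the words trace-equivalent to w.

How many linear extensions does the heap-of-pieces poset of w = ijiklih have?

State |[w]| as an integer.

5

drop 0:i onto floor
drop 1:j onto {0:i}
drop 2:i onto {1:j}
drop 3:k onto {2:i}
drop 4:l onto {2:i}
drop 5:i onto {3:k, 4:l}
drop 6:h onto {4:l}
ground layer = {0:i}
drop-orders for the pieces not yet dropped (sum over which currently-grounded one goes next):
  1 to go: {5} 1  {6} 1
  2 to go: {3,5} 1  {5,6} 2
  3 to go: {3,5,6} 3  {4,5,6} 2
  4 to go: {3,4,5,6} 5
  5 to go: {2,3,4,5,6} 5
  if 0:i drops first: 5 orders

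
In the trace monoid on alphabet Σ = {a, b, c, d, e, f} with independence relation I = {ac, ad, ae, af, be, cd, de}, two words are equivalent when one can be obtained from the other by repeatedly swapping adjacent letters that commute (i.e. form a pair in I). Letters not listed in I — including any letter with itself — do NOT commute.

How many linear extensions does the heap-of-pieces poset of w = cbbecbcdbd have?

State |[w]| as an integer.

drop 0:c onto floor
drop 1:b onto {0:c}
drop 2:b onto {1:b}
drop 3:e onto {0:c}
drop 4:c onto {2:b, 3:e}
drop 5:b onto {4:c}
drop 6:c onto {5:b}
drop 7:d onto {5:b}
drop 8:b onto {6:c, 7:d}
drop 9:d onto {8:b}
ground layer = {0:c}
drop-orders for the pieces not yet dropped (sum over which currently-grounded one goes next):
  1 to go: {9} 1
  2 to go: {8,9} 1
  3 to go: {6,8,9} 1  {7,8,9} 1
  4 to go: {6,7,8,9} 2
  5 to go: {5,6,7,8,9} 2
  6 to go: {4,5,6,7,8,9} 2
  7 to go: {2,4,5,6,7,8,9} 2  {3,4,5,6,7,8,9} 2
  8 to go: {1,2,4,5,6,7,8,9} 2  {2,3,4,5,6,7,8,9} 4
  if 0:c drops first: 6 orders

6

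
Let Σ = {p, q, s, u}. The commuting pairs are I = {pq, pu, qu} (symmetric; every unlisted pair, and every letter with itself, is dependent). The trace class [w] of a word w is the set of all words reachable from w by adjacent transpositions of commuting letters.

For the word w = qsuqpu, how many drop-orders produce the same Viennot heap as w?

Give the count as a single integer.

12

#0=q has no predecessor
#1=s depends on [0:q]
#2=u depends on [1:s]
#3=q depends on [1:s]
#4=p depends on [1:s]
#5=u depends on [2:u]
sources: [0:q]
N(rest) = Σ N(rest − s) over sources s of rest; N(one piece) = 1:
  size 1 → [3]=1  [4]=1  [5]=1
  size 2 → [2,5]=1  [3,4]=2  [3,5]=2  [4,5]=2
  size 3 → [2,3,5]=3  [2,4,5]=3  [3,4,5]=6
  size 4 → [2,3,4,5]=12
  first=0(q) contributes 12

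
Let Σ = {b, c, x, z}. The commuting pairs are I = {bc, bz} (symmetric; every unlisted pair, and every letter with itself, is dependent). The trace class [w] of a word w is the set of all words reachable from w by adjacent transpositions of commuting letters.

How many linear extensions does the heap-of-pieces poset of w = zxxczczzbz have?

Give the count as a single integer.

7

#0=z has no predecessor
#1=x depends on [0:z]
#2=x depends on [1:x]
#3=c depends on [2:x]
#4=z depends on [3:c]
#5=c depends on [4:z]
#6=z depends on [5:c]
#7=z depends on [6:z]
#8=b depends on [2:x]
#9=z depends on [7:z]
sources: [0:z]
N(rest) = Σ N(rest − s) over sources s of rest; N(one piece) = 1:
  size 1 → [8]=1  [9]=1
  size 2 → [7,9]=1  [8,9]=2
  size 3 → [6,7,9]=1  [7,8,9]=3
  size 4 → [5,6,7,9]=1  [6,7,8,9]=4
  size 5 → [4,5,6,7,9]=1  [5,6,7,8,9]=5
  size 6 → [3,4,5,6,7,9]=1  [4,5,6,7,8,9]=6
  size 7 → [3,4,5,6,7,8,9]=7
  size 8 → [2,3,4,5,6,7,8,9]=7
  first=0(z) contributes 7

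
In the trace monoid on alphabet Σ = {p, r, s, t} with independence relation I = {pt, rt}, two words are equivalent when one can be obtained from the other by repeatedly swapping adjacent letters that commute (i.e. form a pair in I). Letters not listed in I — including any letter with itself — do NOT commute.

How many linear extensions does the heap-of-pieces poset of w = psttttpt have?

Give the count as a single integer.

6

0(p) covers ∅
1(s) covers 0:p
2(t) covers 1:s
3(t) covers 2:t
4(t) covers 3:t
5(t) covers 4:t
6(p) covers 1:s
7(t) covers 5:t
floor of heap: 0:p
completions by unplaced set U, small U first (add the entries for U minus each lowest piece of U):
  |U|=1: {6}:1  {7}:1
  |U|=2: {5,7}:1  {6,7}:2
  |U|=3: {4,5,7}:1  {5,6,7}:3
  |U|=4: {3,4,5,7}:1  {4,5,6,7}:4
  |U|=5: {2,3,4,5,7}:1  {3,4,5,6,7}:5
  |U|=6: {2,3,4,5,6,7}:6
  start at 0(p): 6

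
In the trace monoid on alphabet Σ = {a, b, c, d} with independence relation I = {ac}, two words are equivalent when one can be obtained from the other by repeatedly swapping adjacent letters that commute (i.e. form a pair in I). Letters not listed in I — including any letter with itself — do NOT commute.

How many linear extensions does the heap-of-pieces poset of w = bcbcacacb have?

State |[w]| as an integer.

10

piece 0:b — minimal
piece 1:c rests on {0:b}
piece 2:b rests on {1:c}
piece 3:c rests on {2:b}
piece 4:a rests on {2:b}
piece 5:c rests on {3:c}
piece 6:a rests on {4:a}
piece 7:c rests on {5:c}
piece 8:b rests on {6:a, 7:c}
minimal pieces: {0:b}
ways to finish when only these pieces remain (= sum over removing one remaining piece with nothing left below it):
  1 left: {8}→1
  2 left: {6,8}→1  {7,8}→1
  3 left: {4,6,8}→1  {5,7,8}→1  {6,7,8}→2
  4 left: {3,5,7,8}→1  {4,6,7,8}→3  {5,6,7,8}→3
  5 left: {3,5,6,7,8}→4  {4,5,6,7,8}→6
  6 left: {3,4,5,6,7,8}→10
  7 left: {2,3,4,5,6,7,8}→10
  placing 0:b first → 10 extensions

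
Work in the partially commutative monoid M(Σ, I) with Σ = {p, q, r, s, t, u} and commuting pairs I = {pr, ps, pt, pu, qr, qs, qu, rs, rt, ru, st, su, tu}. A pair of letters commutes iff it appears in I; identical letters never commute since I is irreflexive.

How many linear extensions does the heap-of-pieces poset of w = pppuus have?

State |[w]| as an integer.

60

#0=p has no predecessor
#1=p depends on [0:p]
#2=p depends on [1:p]
#3=u has no predecessor
#4=u depends on [3:u]
#5=s has no predecessor
sources: [0:p, 3:u, 5:s]
N(rest) = Σ N(rest − s) over sources s of rest; N(one piece) = 1:
  size 1 → [2]=1  [4]=1  [5]=1
  size 2 → [1,2]=1  [2,4]=2  [2,5]=2  [3,4]=1  [4,5]=2
  size 3 → [0,1,2]=1  [1,2,4]=3  [1,2,5]=3  [2,3,4]=3  [2,4,5]=6  [3,4,5]=3
  size 4 → [0,1,2,4]=4  [0,1,2,5]=4  [1,2,3,4]=6  [1,2,4,5]=12  [2,3,4,5]=12
  first=0(p) contributes 30
  first=3(u) contributes 20
  first=5(s) contributes 10
|[w]| = 60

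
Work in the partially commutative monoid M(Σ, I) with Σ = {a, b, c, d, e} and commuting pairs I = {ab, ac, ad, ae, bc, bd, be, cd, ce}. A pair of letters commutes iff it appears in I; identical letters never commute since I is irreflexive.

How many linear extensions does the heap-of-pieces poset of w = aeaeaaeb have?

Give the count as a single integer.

280

0(a) covers ∅
1(e) covers ∅
2(a) covers 0:a
3(e) covers 1:e
4(a) covers 2:a
5(a) covers 4:a
6(e) covers 3:e
7(b) covers ∅
floor of heap: 0:a, 1:e, 7:b
completions by unplaced set U, small U first (add the entries for U minus each lowest piece of U):
  |U|=1: {5}:1  {6}:1  {7}:1
  |U|=2: {3,6}:1  {4,5}:1  {5,6}:2  {5,7}:2  {6,7}:2
  |U|=3: {1,3,6}:1  {2,4,5}:1  {3,5,6}:3  {3,6,7}:3  {4,5,6}:3  {4,5,7}:3  {5,6,7}:6
  |U|=4: {0,2,4,5}:1  {1,3,5,6}:4  {1,3,6,7}:4  {2,4,5,6}:4  {2,4,5,7}:4  {3,4,5,6}:6  {3,5,6,7}:12  {4,5,6,7}:12
  |U|=5: {0,2,4,5,6}:5  {0,2,4,5,7}:5  {1,3,4,5,6}:10  {1,3,5,6,7}:20  {2,3,4,5,6}:10  {2,4,5,6,7}:20  {3,4,5,6,7}:30
  |U|=6: {0,2,3,4,5,6}:15  {0,2,4,5,6,7}:30  {1,2,3,4,5,6}:20  {1,3,4,5,6,7}:60  {2,3,4,5,6,7}:60
  start at 0(a): 140
  start at 1(e): 105
  start at 7(b): 35
sum over floor = 280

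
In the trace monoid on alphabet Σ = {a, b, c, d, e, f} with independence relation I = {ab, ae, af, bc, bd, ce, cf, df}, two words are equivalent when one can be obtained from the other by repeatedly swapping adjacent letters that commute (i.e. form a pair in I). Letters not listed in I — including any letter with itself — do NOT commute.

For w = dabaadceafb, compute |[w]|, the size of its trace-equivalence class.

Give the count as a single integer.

65

piece 0:d — minimal
piece 1:a rests on {0:d}
piece 2:b — minimal
piece 3:a rests on {1:a}
piece 4:a rests on {3:a}
piece 5:d rests on {4:a}
piece 6:c rests on {5:d}
piece 7:e rests on {2:b, 5:d}
piece 8:a rests on {6:c}
piece 9:f rests on {7:e}
piece 10:b rests on {9:f}
minimal pieces: {0:d, 2:b}
ways to finish when only these pieces remain (= sum over removing one remaining piece with nothing left below it):
  1 left: {8}→1  {10}→1
  2 left: {6,8}→1  {8,10}→2  {9,10}→1
  3 left: {6,8,10}→3  {7,9,10}→1  {8,9,10}→3
  4 left: {2,7,9,10}→1  {6,8,9,10}→6  {7,8,9,10}→4
  5 left: {2,7,8,9,10}→5  {6,7,8,9,10}→10
  6 left: {2,6,7,8,9,10}→15  {5,6,7,8,9,10}→10
  7 left: {2,5,6,7,8,9,10}→25  {4,5,6,7,8,9,10}→10
  8 left: {2,4,5,6,7,8,9,10}→35  {3,4,5,6,7,8,9,10}→10
  9 left: {1,3,4,5,6,7,8,9,10}→10  {2,3,4,5,6,7,8,9,10}→45
  placing 0:d first → 55 extensions
  placing 2:b first → 10 extensions
total linear extensions = 65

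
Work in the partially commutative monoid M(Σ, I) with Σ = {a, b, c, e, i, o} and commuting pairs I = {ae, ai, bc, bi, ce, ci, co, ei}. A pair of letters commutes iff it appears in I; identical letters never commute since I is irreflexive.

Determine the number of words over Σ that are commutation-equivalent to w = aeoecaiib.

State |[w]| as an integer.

#0=a has no predecessor
#1=e has no predecessor
#2=o depends on [0:a, 1:e]
#3=e depends on [2:o]
#4=c depends on [0:a]
#5=a depends on [2:o, 4:c]
#6=i depends on [2:o]
#7=i depends on [6:i]
#8=b depends on [3:e, 5:a]
sources: [0:a, 1:e]
N(rest) = Σ N(rest − s) over sources s of rest; N(one piece) = 1:
  size 1 → [7]=1  [8]=1
  size 2 → [3,8]=1  [5,8]=1  [6,7]=1  [7,8]=2
  size 3 → [3,5,8]=2  [3,7,8]=3  [4,5,8]=1  [5,7,8]=3  [6,7,8]=3
  size 4 → [3,4,5,8]=3  [3,5,7,8]=8  [3,6,7,8]=6  [4,5,7,8]=4  [5,6,7,8]=6
  size 5 → [3,4,5,7,8]=15  [3,5,6,7,8]=20  [4,5,6,7,8]=10
  size 6 → [2,3,5,6,7,8]=20  [3,4,5,6,7,8]=45
  size 7 → [1,2,3,5,6,7,8]=20  [2,3,4,5,6,7,8]=65
  first=0(a) contributes 85
  first=1(e) contributes 65
|[w]| = 150

150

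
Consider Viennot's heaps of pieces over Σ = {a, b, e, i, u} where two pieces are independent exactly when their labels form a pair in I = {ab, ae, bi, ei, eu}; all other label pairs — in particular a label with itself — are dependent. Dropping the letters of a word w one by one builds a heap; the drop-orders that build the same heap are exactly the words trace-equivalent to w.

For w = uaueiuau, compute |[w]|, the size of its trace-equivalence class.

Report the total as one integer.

8

drop 0:u onto floor
drop 1:a onto {0:u}
drop 2:u onto {1:a}
drop 3:e onto floor
drop 4:i onto {2:u}
drop 5:u onto {4:i}
drop 6:a onto {5:u}
drop 7:u onto {6:a}
ground layer = {0:u, 3:e}
drop-orders for the pieces not yet dropped (sum over which currently-grounded one goes next):
  1 to go: {3} 1  {7} 1
  2 to go: {3,7} 2  {6,7} 1
  3 to go: {3,6,7} 3  {5,6,7} 1
  4 to go: {3,5,6,7} 4  {4,5,6,7} 1
  5 to go: {2,4,5,6,7} 1  {3,4,5,6,7} 5
  6 to go: {1,2,4,5,6,7} 1  {2,3,4,5,6,7} 6
  if 0:u drops first: 7 orders
  if 3:e drops first: 1 orders
heap linearizations: 8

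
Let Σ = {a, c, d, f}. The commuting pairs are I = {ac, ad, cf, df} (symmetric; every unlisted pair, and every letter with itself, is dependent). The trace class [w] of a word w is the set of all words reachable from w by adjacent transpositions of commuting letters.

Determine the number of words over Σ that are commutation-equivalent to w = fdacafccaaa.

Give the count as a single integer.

330

0(f) covers ∅
1(d) covers ∅
2(a) covers 0:f
3(c) covers 1:d
4(a) covers 2:a
5(f) covers 4:a
6(c) covers 3:c
7(c) covers 6:c
8(a) covers 5:f
9(a) covers 8:a
10(a) covers 9:a
floor of heap: 0:f, 1:d
completions by unplaced set U, small U first (add the entries for U minus each lowest piece of U):
  |U|=1: {7}:1  {10}:1
  |U|=2: {6,7}:1  {7,10}:2  {9,10}:1
  |U|=3: {3,6,7}:1  {6,7,10}:3  {7,9,10}:3  {8,9,10}:1
  |U|=4: {1,3,6,7}:1  {3,6,7,10}:4  {5,8,9,10}:1  {6,7,9,10}:6  {7,8,9,10}:4
  |U|=5: {1,3,6,7,10}:5  {3,6,7,9,10}:10  {4,5,8,9,10}:1  {5,7,8,9,10}:5  {6,7,8,9,10}:10
  |U|=6: {1,3,6,7,9,10}:15  {2,4,5,8,9,10}:1  {3,6,7,8,9,10}:20  {4,5,7,8,9,10}:6  {5,6,7,8,9,10}:15
  |U|=7: {0,2,4,5,8,9,10}:1  {1,3,6,7,8,9,10}:35  {2,4,5,7,8,9,10}:7  {3,5,6,7,8,9,10}:35  {4,5,6,7,8,9,10}:21
  |U|=8: {0,2,4,5,7,8,9,10}:8  {1,3,5,6,7,8,9,10}:70  {2,4,5,6,7,8,9,10}:28  {3,4,5,6,7,8,9,10}:56
  |U|=9: {0,2,4,5,6,7,8,9,10}:36  {1,3,4,5,6,7,8,9,10}:126  {2,3,4,5,6,7,8,9,10}:84
  start at 0(f): 210
  start at 1(d): 120
sum over floor = 330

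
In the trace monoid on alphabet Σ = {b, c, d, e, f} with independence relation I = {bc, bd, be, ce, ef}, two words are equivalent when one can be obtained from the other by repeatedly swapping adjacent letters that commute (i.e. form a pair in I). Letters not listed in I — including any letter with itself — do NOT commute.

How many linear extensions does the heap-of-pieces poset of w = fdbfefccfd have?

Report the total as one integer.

#0=f has no predecessor
#1=d depends on [0:f]
#2=b depends on [0:f]
#3=f depends on [1:d, 2:b]
#4=e depends on [1:d]
#5=f depends on [3:f]
#6=c depends on [5:f]
#7=c depends on [6:c]
#8=f depends on [7:c]
#9=d depends on [4:e, 8:f]
sources: [0:f]
N(rest) = Σ N(rest − s) over sources s of rest; N(one piece) = 1:
  size 1 → [9]=1
  size 2 → [4,9]=1  [8,9]=1
  size 3 → [4,8,9]=2  [7,8,9]=1
  size 4 → [4,7,8,9]=3  [6,7,8,9]=1
  size 5 → [4,6,7,8,9]=4  [5,6,7,8,9]=1
  size 6 → [3,5,6,7,8,9]=1  [4,5,6,7,8,9]=5
  size 7 → [2,3,5,6,7,8,9]=1  [3,4,5,6,7,8,9]=6
  size 8 → [1,3,4,5,6,7,8,9]=6  [2,3,4,5,6,7,8,9]=7
  first=0(f) contributes 13

13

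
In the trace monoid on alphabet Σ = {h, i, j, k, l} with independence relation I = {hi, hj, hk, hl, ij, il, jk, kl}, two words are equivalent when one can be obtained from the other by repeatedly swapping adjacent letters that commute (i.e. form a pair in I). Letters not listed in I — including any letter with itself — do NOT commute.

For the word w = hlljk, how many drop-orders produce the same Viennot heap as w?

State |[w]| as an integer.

drop 0:h onto floor
drop 1:l onto floor
drop 2:l onto {1:l}
drop 3:j onto {2:l}
drop 4:k onto floor
ground layer = {0:h, 1:l, 4:k}
drop-orders for the pieces not yet dropped (sum over which currently-grounded one goes next):
  1 to go: {0} 1  {3} 1  {4} 1
  2 to go: {0,3} 2  {0,4} 2  {2,3} 1  {3,4} 2
  3 to go: {0,2,3} 3  {0,3,4} 6  {1,2,3} 1  {2,3,4} 3
  if 0:h drops first: 4 orders
  if 1:l drops first: 12 orders
  if 4:k drops first: 4 orders
heap linearizations: 20

20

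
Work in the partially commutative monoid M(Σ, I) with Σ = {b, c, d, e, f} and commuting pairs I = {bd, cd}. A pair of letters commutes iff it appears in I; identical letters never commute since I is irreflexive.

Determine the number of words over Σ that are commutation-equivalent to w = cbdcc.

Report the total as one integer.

5

piece 0:c — minimal
piece 1:b rests on {0:c}
piece 2:d — minimal
piece 3:c rests on {1:b}
piece 4:c rests on {3:c}
minimal pieces: {0:c, 2:d}
ways to finish when only these pieces remain (= sum over removing one remaining piece with nothing left below it):
  1 left: {2}→1  {4}→1
  2 left: {2,4}→2  {3,4}→1
  3 left: {1,3,4}→1  {2,3,4}→3
  placing 0:c first → 4 extensions
  placing 2:d first → 1 extensions
total linear extensions = 5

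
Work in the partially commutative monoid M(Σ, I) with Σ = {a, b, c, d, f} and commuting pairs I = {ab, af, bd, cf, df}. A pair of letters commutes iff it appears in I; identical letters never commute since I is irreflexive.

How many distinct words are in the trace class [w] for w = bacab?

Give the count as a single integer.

drop 0:b onto floor
drop 1:a onto floor
drop 2:c onto {0:b, 1:a}
drop 3:a onto {2:c}
drop 4:b onto {2:c}
ground layer = {0:b, 1:a}
drop-orders for the pieces not yet dropped (sum over which currently-grounded one goes next):
  1 to go: {3} 1  {4} 1
  2 to go: {3,4} 2
  3 to go: {2,3,4} 2
  if 0:b drops first: 2 orders
  if 1:a drops first: 2 orders
heap linearizations: 4

4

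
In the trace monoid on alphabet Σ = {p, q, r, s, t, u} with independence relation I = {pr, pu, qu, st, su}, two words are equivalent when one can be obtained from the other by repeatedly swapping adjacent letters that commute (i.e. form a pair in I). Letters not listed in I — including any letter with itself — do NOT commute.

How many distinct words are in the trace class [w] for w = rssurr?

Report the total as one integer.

3

0(r) covers ∅
1(s) covers 0:r
2(s) covers 1:s
3(u) covers 0:r
4(r) covers 2:s, 3:u
5(r) covers 4:r
floor of heap: 0:r
completions by unplaced set U, small U first (add the entries for U minus each lowest piece of U):
  |U|=1: {5}:1
  |U|=2: {4,5}:1
  |U|=3: {2,4,5}:1  {3,4,5}:1
  |U|=4: {1,2,4,5}:1  {2,3,4,5}:2
  start at 0(r): 3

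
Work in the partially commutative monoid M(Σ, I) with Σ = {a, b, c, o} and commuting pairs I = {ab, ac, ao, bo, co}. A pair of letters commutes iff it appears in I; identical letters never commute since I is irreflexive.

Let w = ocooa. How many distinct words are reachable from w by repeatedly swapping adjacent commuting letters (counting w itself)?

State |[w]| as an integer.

drop 0:o onto floor
drop 1:c onto floor
drop 2:o onto {0:o}
drop 3:o onto {2:o}
drop 4:a onto floor
ground layer = {0:o, 1:c, 4:a}
drop-orders for the pieces not yet dropped (sum over which currently-grounded one goes next):
  1 to go: {1} 1  {3} 1  {4} 1
  2 to go: {1,3} 2  {1,4} 2  {2,3} 1  {3,4} 2
  3 to go: {0,2,3} 1  {1,2,3} 3  {1,3,4} 6  {2,3,4} 3
  if 0:o drops first: 12 orders
  if 1:c drops first: 4 orders
  if 4:a drops first: 4 orders
heap linearizations: 20

20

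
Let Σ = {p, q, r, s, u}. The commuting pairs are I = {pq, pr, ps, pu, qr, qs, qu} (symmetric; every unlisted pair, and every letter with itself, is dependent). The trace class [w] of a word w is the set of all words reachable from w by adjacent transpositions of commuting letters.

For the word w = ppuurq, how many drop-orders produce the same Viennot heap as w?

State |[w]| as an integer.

piece 0:p — minimal
piece 1:p rests on {0:p}
piece 2:u — minimal
piece 3:u rests on {2:u}
piece 4:r rests on {3:u}
piece 5:q — minimal
minimal pieces: {0:p, 2:u, 5:q}
ways to finish when only these pieces remain (= sum over removing one remaining piece with nothing left below it):
  1 left: {1}→1  {4}→1  {5}→1
  2 left: {0,1}→1  {1,4}→2  {1,5}→2  {3,4}→1  {4,5}→2
  3 left: {0,1,4}→3  {0,1,5}→3  {1,3,4}→3  {1,4,5}→6  {2,3,4}→1  {3,4,5}→3
  4 left: {0,1,3,4}→6  {0,1,4,5}→12  {1,2,3,4}→4  {1,3,4,5}→12  {2,3,4,5}→4
  placing 0:p first → 20 extensions
  placing 2:u first → 30 extensions
  placing 5:q first → 10 extensions
total linear extensions = 60

60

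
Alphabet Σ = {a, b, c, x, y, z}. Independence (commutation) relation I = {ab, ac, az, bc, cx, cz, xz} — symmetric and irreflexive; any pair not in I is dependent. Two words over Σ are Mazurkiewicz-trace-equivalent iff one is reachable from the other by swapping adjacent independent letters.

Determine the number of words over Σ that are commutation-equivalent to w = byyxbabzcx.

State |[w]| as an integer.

49

#0=b has no predecessor
#1=y depends on [0:b]
#2=y depends on [1:y]
#3=x depends on [2:y]
#4=b depends on [3:x]
#5=a depends on [3:x]
#6=b depends on [4:b]
#7=z depends on [6:b]
#8=c depends on [2:y]
#9=x depends on [5:a, 6:b]
sources: [0:b]
N(rest) = Σ N(rest − s) over sources s of rest; N(one piece) = 1:
  size 1 → [7]=1  [8]=1  [9]=1
  size 2 → [5,9]=1  [7,8]=2  [7,9]=2  [8,9]=2
  size 3 → [5,7,9]=3  [5,8,9]=3  [6,7,9]=2  [7,8,9]=6
  size 4 → [4,6,7,9]=2  [5,6,7,9]=5  [5,7,8,9]=12  [6,7,8,9]=8
  size 5 → [4,5,6,7,9]=7  [4,6,7,8,9]=10  [5,6,7,8,9]=25
  size 6 → [3,4,5,6,7,9]=7  [4,5,6,7,8,9]=42
  size 7 → [3,4,5,6,7,8,9]=49
  size 8 → [2,3,4,5,6,7,8,9]=49
  first=0(b) contributes 49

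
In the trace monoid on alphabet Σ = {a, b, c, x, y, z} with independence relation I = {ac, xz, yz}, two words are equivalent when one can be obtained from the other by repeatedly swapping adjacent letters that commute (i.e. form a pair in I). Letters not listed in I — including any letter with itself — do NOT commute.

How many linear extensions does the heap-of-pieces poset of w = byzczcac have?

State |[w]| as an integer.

6

piece 0:b — minimal
piece 1:y rests on {0:b}
piece 2:z rests on {0:b}
piece 3:c rests on {1:y, 2:z}
piece 4:z rests on {3:c}
piece 5:c rests on {4:z}
piece 6:a rests on {4:z}
piece 7:c rests on {5:c}
minimal pieces: {0:b}
ways to finish when only these pieces remain (= sum over removing one remaining piece with nothing left below it):
  1 left: {6}→1  {7}→1
  2 left: {5,7}→1  {6,7}→2
  3 left: {5,6,7}→3
  4 left: {4,5,6,7}→3
  5 left: {3,4,5,6,7}→3
  6 left: {1,3,4,5,6,7}→3  {2,3,4,5,6,7}→3
  placing 0:b first → 6 extensions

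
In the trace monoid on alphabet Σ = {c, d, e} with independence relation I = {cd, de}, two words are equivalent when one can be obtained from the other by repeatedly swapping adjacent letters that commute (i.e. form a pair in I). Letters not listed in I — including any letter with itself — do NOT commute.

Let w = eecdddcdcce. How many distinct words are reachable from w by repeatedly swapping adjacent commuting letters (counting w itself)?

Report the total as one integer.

330

#0=e has no predecessor
#1=e depends on [0:e]
#2=c depends on [1:e]
#3=d has no predecessor
#4=d depends on [3:d]
#5=d depends on [4:d]
#6=c depends on [2:c]
#7=d depends on [5:d]
#8=c depends on [6:c]
#9=c depends on [8:c]
#10=e depends on [9:c]
sources: [0:e, 3:d]
N(rest) = Σ N(rest − s) over sources s of rest; N(one piece) = 1:
  size 1 → [7]=1  [10]=1
  size 2 → [5,7]=1  [7,10]=2  [9,10]=1
  size 3 → [4,5,7]=1  [5,7,10]=3  [7,9,10]=3  [8,9,10]=1
  size 4 → [3,4,5,7]=1  [4,5,7,10]=4  [5,7,9,10]=6  [6,8,9,10]=1  [7,8,9,10]=4
  size 5 → [2,6,8,9,10]=1  [3,4,5,7,10]=5  [4,5,7,9,10]=10  [5,7,8,9,10]=10  [6,7,8,9,10]=5
  size 6 → [1,2,6,8,9,10]=1  [2,6,7,8,9,10]=6  [3,4,5,7,9,10]=15  [4,5,7,8,9,10]=20  [5,6,7,8,9,10]=15
  size 7 → [0,1,2,6,8,9,10]=1  [1,2,6,7,8,9,10]=7  [2,5,6,7,8,9,10]=21  [3,4,5,7,8,9,10]=35  [4,5,6,7,8,9,10]=35
  size 8 → [0,1,2,6,7,8,9,10]=8  [1,2,5,6,7,8,9,10]=28  [2,4,5,6,7,8,9,10]=56  [3,4,5,6,7,8,9,10]=70
  size 9 → [0,1,2,5,6,7,8,9,10]=36  [1,2,4,5,6,7,8,9,10]=84  [2,3,4,5,6,7,8,9,10]=126
  first=0(e) contributes 210
  first=3(d) contributes 120
|[w]| = 330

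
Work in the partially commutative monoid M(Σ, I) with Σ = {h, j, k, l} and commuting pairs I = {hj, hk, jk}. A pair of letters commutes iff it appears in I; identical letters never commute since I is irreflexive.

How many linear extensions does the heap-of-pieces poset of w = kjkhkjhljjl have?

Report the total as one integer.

0(k) covers ∅
1(j) covers ∅
2(k) covers 0:k
3(h) covers ∅
4(k) covers 2:k
5(j) covers 1:j
6(h) covers 3:h
7(l) covers 4:k, 5:j, 6:h
8(j) covers 7:l
9(j) covers 8:j
10(l) covers 9:j
floor of heap: 0:k, 1:j, 3:h
completions by unplaced set U, small U first (add the entries for U minus each lowest piece of U):
  |U|=1: {10}:1
  |U|=2: {9,10}:1
  |U|=3: {8,9,10}:1
  |U|=4: {7,8,9,10}:1
  |U|=5: {4,7,8,9,10}:1  {5,7,8,9,10}:1  {6,7,8,9,10}:1
  |U|=6: {1,5,7,8,9,10}:1  {2,4,7,8,9,10}:1  {3,6,7,8,9,10}:1  {4,5,7,8,9,10}:2  {4,6,7,8,9,10}:2  {5,6,7,8,9,10}:2
  |U|=7: {0,2,4,7,8,9,10}:1  {1,4,5,7,8,9,10}:3  {1,5,6,7,8,9,10}:3  {2,4,5,7,8,9,10}:3  {2,4,6,7,8,9,10}:3  {3,4,6,7,8,9,10}:3  {3,5,6,7,8,9,10}:3  {4,5,6,7,8,9,10}:6
  |U|=8: {0,2,4,5,7,8,9,10}:4  {0,2,4,6,7,8,9,10}:4  {1,2,4,5,7,8,9,10}:6  {1,3,5,6,7,8,9,10}:6  {1,4,5,6,7,8,9,10}:12  {2,3,4,6,7,8,9,10}:6  {2,4,5,6,7,8,9,10}:12  {3,4,5,6,7,8,9,10}:12
  |U|=9: {0,1,2,4,5,7,8,9,10}:10  {0,2,3,4,6,7,8,9,10}:10  {0,2,4,5,6,7,8,9,10}:20  {1,2,4,5,6,7,8,9,10}:30  {1,3,4,5,6,7,8,9,10}:30  {2,3,4,5,6,7,8,9,10}:30
  start at 0(k): 90
  start at 1(j): 60
  start at 3(h): 60
sum over floor = 210

210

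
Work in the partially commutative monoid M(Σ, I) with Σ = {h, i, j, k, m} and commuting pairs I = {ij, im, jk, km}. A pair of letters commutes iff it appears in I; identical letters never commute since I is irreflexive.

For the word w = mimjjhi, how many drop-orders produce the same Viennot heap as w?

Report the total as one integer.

piece 0:m — minimal
piece 1:i — minimal
piece 2:m rests on {0:m}
piece 3:j rests on {2:m}
piece 4:j rests on {3:j}
piece 5:h rests on {1:i, 4:j}
piece 6:i rests on {5:h}
minimal pieces: {0:m, 1:i}
ways to finish when only these pieces remain (= sum over removing one remaining piece with nothing left below it):
  1 left: {6}→1
  2 left: {5,6}→1
  3 left: {1,5,6}→1  {4,5,6}→1
  4 left: {1,4,5,6}→2  {3,4,5,6}→1
  5 left: {1,3,4,5,6}→3  {2,3,4,5,6}→1
  placing 0:m first → 4 extensions
  placing 1:i first → 1 extensions
total linear extensions = 5

5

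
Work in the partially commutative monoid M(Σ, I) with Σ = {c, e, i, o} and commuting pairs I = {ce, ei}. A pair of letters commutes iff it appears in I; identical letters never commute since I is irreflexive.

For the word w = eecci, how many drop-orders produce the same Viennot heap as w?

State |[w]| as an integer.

piece 0:e — minimal
piece 1:e rests on {0:e}
piece 2:c — minimal
piece 3:c rests on {2:c}
piece 4:i rests on {3:c}
minimal pieces: {0:e, 2:c}
ways to finish when only these pieces remain (= sum over removing one remaining piece with nothing left below it):
  1 left: {1}→1  {4}→1
  2 left: {0,1}→1  {1,4}→2  {3,4}→1
  3 left: {0,1,4}→3  {1,3,4}→3  {2,3,4}→1
  placing 0:e first → 4 extensions
  placing 2:c first → 6 extensions
total linear extensions = 10

10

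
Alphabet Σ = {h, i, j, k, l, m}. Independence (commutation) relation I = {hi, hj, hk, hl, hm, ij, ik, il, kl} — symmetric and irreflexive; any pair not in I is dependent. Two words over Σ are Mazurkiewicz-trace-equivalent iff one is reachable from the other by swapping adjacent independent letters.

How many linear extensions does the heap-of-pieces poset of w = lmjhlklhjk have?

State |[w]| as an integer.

piece 0:l — minimal
piece 1:m rests on {0:l}
piece 2:j rests on {1:m}
piece 3:h — minimal
piece 4:l rests on {2:j}
piece 5:k rests on {2:j}
piece 6:l rests on {4:l}
piece 7:h rests on {3:h}
piece 8:j rests on {5:k, 6:l}
piece 9:k rests on {8:j}
minimal pieces: {0:l, 3:h}
ways to finish when only these pieces remain (= sum over removing one remaining piece with nothing left below it):
  1 left: {7}→1  {9}→1
  2 left: {3,7}→1  {7,9}→2  {8,9}→1
  3 left: {3,7,9}→3  {5,8,9}→1  {6,8,9}→1  {7,8,9}→3
  4 left: {3,7,8,9}→6  {4,6,8,9}→1  {5,6,8,9}→2  {5,7,8,9}→4  {6,7,8,9}→4
  5 left: {3,5,7,8,9}→10  {3,6,7,8,9}→10  {4,5,6,8,9}→3  {4,6,7,8,9}→5  {5,6,7,8,9}→10
  6 left: {2,4,5,6,8,9}→3  {3,4,6,7,8,9}→15  {3,5,6,7,8,9}→30  {4,5,6,7,8,9}→18
  7 left: {1,2,4,5,6,8,9}→3  {2,4,5,6,7,8,9}→21  {3,4,5,6,7,8,9}→63
  8 left: {0,1,2,4,5,6,8,9}→3  {1,2,4,5,6,7,8,9}→24  {2,3,4,5,6,7,8,9}→84
  placing 0:l first → 108 extensions
  placing 3:h first → 27 extensions
total linear extensions = 135

135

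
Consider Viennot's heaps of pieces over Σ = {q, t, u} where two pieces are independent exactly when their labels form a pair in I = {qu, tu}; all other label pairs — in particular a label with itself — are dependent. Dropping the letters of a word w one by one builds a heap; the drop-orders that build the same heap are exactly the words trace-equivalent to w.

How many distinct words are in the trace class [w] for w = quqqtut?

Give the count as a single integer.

#0=q has no predecessor
#1=u has no predecessor
#2=q depends on [0:q]
#3=q depends on [2:q]
#4=t depends on [3:q]
#5=u depends on [1:u]
#6=t depends on [4:t]
sources: [0:q, 1:u]
N(rest) = Σ N(rest − s) over sources s of rest; N(one piece) = 1:
  size 1 → [5]=1  [6]=1
  size 2 → [1,5]=1  [4,6]=1  [5,6]=2
  size 3 → [1,5,6]=3  [3,4,6]=1  [4,5,6]=3
  size 4 → [1,4,5,6]=6  [2,3,4,6]=1  [3,4,5,6]=4
  size 5 → [0,2,3,4,6]=1  [1,3,4,5,6]=10  [2,3,4,5,6]=5
  first=0(q) contributes 15
  first=1(u) contributes 6
|[w]| = 21

21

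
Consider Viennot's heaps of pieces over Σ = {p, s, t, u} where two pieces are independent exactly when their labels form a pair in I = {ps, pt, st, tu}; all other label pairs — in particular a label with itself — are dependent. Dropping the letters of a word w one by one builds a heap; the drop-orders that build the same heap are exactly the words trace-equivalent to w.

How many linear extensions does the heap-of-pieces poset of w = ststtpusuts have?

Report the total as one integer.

drop 0:s onto floor
drop 1:t onto floor
drop 2:s onto {0:s}
drop 3:t onto {1:t}
drop 4:t onto {3:t}
drop 5:p onto floor
drop 6:u onto {2:s, 5:p}
drop 7:s onto {6:u}
drop 8:u onto {7:s}
drop 9:t onto {4:t}
drop 10:s onto {8:u}
ground layer = {0:s, 1:t, 5:p}
drop-orders for the pieces not yet dropped (sum over which currently-grounded one goes next):
  1 to go: {9} 1  {10} 1
  2 to go: {4,9} 1  {8,10} 1  {9,10} 2
  3 to go: {3,4,9} 1  {4,9,10} 3  {7,8,10} 1  {8,9,10} 3
  4 to go: {1,3,4,9} 1  {3,4,9,10} 4  {4,8,9,10} 6  {6,7,8,10} 1  {7,8,9,10} 4
  5 to go: {1,3,4,9,10} 5  {2,6,7,8,10} 1  {3,4,8,9,10} 10  {4,7,8,9,10} 10  {5,6,7,8,10} 1  {6,7,8,9,10} 5
  6 to go: {0,2,6,7,8,10} 1  {1,3,4,8,9,10} 15  {2,5,6,7,8,10} 2  {2,6,7,8,9,10} 6  {3,4,7,8,9,10} 20  {4,6,7,8,9,10} 15  {5,6,7,8,9,10} 6
  7 to go: {0,2,5,6,7,8,10} 3  {0,2,6,7,8,9,10} 7  {1,3,4,7,8,9,10} 35  {2,4,6,7,8,9,10} 21  {2,5,6,7,8,9,10} 14  {3,4,6,7,8,9,10} 35  {4,5,6,7,8,9,10} 21
  8 to go: {0,2,4,6,7,8,9,10} 28  {0,2,5,6,7,8,9,10} 24  {1,3,4,6,7,8,9,10} 70  {2,3,4,6,7,8,9,10} 56  {2,4,5,6,7,8,9,10} 56  {3,4,5,6,7,8,9,10} 56
  9 to go: {0,2,3,4,6,7,8,9,10} 84  {0,2,4,5,6,7,8,9,10} 108  {1,2,3,4,6,7,8,9,10} 126  {1,3,4,5,6,7,8,9,10} 126  {2,3,4,5,6,7,8,9,10} 168
  if 0:s drops first: 420 orders
  if 1:t drops first: 360 orders
  if 5:p drops first: 210 orders
heap linearizations: 990

990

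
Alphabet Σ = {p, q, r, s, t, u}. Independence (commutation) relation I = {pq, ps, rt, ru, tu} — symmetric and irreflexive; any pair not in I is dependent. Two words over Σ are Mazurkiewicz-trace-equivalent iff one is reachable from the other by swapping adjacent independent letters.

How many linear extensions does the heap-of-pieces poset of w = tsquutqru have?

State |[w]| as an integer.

#0=t has no predecessor
#1=s depends on [0:t]
#2=q depends on [1:s]
#3=u depends on [2:q]
#4=u depends on [3:u]
#5=t depends on [2:q]
#6=q depends on [4:u, 5:t]
#7=r depends on [6:q]
#8=u depends on [6:q]
sources: [0:t]
N(rest) = Σ N(rest − s) over sources s of rest; N(one piece) = 1:
  size 1 → [7]=1  [8]=1
  size 2 → [7,8]=2
  size 3 → [6,7,8]=2
  size 4 → [4,6,7,8]=2  [5,6,7,8]=2
  size 5 → [3,4,6,7,8]=2  [4,5,6,7,8]=4
  size 6 → [3,4,5,6,7,8]=6
  size 7 → [2,3,4,5,6,7,8]=6
  first=0(t) contributes 6

6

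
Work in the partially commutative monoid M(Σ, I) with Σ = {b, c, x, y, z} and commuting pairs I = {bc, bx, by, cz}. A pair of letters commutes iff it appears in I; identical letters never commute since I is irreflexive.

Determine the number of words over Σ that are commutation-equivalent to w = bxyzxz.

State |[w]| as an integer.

3

drop 0:b onto floor
drop 1:x onto floor
drop 2:y onto {1:x}
drop 3:z onto {0:b, 2:y}
drop 4:x onto {3:z}
drop 5:z onto {4:x}
ground layer = {0:b, 1:x}
drop-orders for the pieces not yet dropped (sum over which currently-grounded one goes next):
  1 to go: {5} 1
  2 to go: {4,5} 1
  3 to go: {3,4,5} 1
  4 to go: {0,3,4,5} 1  {2,3,4,5} 1
  if 0:b drops first: 1 orders
  if 1:x drops first: 2 orders
heap linearizations: 3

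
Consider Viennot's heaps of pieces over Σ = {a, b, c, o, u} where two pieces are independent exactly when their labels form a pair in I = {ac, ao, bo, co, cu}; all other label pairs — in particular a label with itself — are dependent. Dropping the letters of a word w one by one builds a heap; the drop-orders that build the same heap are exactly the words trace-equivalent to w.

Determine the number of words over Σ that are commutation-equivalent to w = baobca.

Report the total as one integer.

12

piece 0:b — minimal
piece 1:a rests on {0:b}
piece 2:o — minimal
piece 3:b rests on {1:a}
piece 4:c rests on {3:b}
piece 5:a rests on {3:b}
minimal pieces: {0:b, 2:o}
ways to finish when only these pieces remain (= sum over removing one remaining piece with nothing left below it):
  1 left: {2}→1  {4}→1  {5}→1
  2 left: {2,4}→2  {2,5}→2  {4,5}→2
  3 left: {2,4,5}→6  {3,4,5}→2
  4 left: {1,3,4,5}→2  {2,3,4,5}→8
  placing 0:b first → 10 extensions
  placing 2:o first → 2 extensions
total linear extensions = 12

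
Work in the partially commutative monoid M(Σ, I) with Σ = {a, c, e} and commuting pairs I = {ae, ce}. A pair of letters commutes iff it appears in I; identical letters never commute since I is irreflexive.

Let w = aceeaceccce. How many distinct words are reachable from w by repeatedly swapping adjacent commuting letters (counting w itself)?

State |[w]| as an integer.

330

drop 0:a onto floor
drop 1:c onto {0:a}
drop 2:e onto floor
drop 3:e onto {2:e}
drop 4:a onto {1:c}
drop 5:c onto {4:a}
drop 6:e onto {3:e}
drop 7:c onto {5:c}
drop 8:c onto {7:c}
drop 9:c onto {8:c}
drop 10:e onto {6:e}
ground layer = {0:a, 2:e}
drop-orders for the pieces not yet dropped (sum over which currently-grounded one goes next):
  1 to go: {9} 1  {10} 1
  2 to go: {6,10} 1  {8,9} 1  {9,10} 2
  3 to go: {3,6,10} 1  {6,9,10} 3  {7,8,9} 1  {8,9,10} 3
  4 to go: {2,3,6,10} 1  {3,6,9,10} 4  {5,7,8,9} 1  {6,8,9,10} 6  {7,8,9,10} 4
  5 to go: {2,3,6,9,10} 5  {3,6,8,9,10} 10  {4,5,7,8,9} 1  {5,7,8,9,10} 5  {6,7,8,9,10} 10
  6 to go: {1,4,5,7,8,9} 1  {2,3,6,8,9,10} 15  {3,6,7,8,9,10} 20  {4,5,7,8,9,10} 6  {5,6,7,8,9,10} 15
  7 to go: {0,1,4,5,7,8,9} 1  {1,4,5,7,8,9,10} 7  {2,3,6,7,8,9,10} 35  {3,5,6,7,8,9,10} 35  {4,5,6,7,8,9,10} 21
  8 to go: {0,1,4,5,7,8,9,10} 8  {1,4,5,6,7,8,9,10} 28  {2,3,5,6,7,8,9,10} 70  {3,4,5,6,7,8,9,10} 56
  9 to go: {0,1,4,5,6,7,8,9,10} 36  {1,3,4,5,6,7,8,9,10} 84  {2,3,4,5,6,7,8,9,10} 126
  if 0:a drops first: 210 orders
  if 2:e drops first: 120 orders
heap linearizations: 330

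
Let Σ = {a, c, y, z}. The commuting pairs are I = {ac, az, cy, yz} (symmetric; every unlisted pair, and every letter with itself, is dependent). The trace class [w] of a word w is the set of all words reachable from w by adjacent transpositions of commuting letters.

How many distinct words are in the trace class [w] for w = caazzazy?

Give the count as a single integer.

piece 0:c — minimal
piece 1:a — minimal
piece 2:a rests on {1:a}
piece 3:z rests on {0:c}
piece 4:z rests on {3:z}
piece 5:a rests on {2:a}
piece 6:z rests on {4:z}
piece 7:y rests on {5:a}
minimal pieces: {0:c, 1:a}
ways to finish when only these pieces remain (= sum over removing one remaining piece with nothing left below it):
  1 left: {6}→1  {7}→1
  2 left: {4,6}→1  {5,7}→1  {6,7}→2
  3 left: {2,5,7}→1  {3,4,6}→1  {4,6,7}→3  {5,6,7}→3
  4 left: {0,3,4,6}→1  {1,2,5,7}→1  {2,5,6,7}→4  {3,4,6,7}→4  {4,5,6,7}→6
  5 left: {0,3,4,6,7}→5  {1,2,5,6,7}→5  {2,4,5,6,7}→10  {3,4,5,6,7}→10
  6 left: {0,3,4,5,6,7}→15  {1,2,4,5,6,7}→15  {2,3,4,5,6,7}→20
  placing 0:c first → 35 extensions
  placing 1:a first → 35 extensions
total linear extensions = 70

70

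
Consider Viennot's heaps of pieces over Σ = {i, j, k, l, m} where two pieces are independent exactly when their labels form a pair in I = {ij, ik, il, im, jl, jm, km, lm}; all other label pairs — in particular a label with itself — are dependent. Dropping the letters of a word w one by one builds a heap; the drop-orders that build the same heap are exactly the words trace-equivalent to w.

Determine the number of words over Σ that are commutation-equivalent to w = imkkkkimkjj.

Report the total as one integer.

#0=i has no predecessor
#1=m has no predecessor
#2=k has no predecessor
#3=k depends on [2:k]
#4=k depends on [3:k]
#5=k depends on [4:k]
#6=i depends on [0:i]
#7=m depends on [1:m]
#8=k depends on [5:k]
#9=j depends on [8:k]
#10=j depends on [9:j]
sources: [0:i, 1:m, 2:k]
N(rest) = Σ N(rest − s) over sources s of rest; N(one piece) = 1:
  size 1 → [6]=1  [7]=1  [10]=1
  size 2 → [0,6]=1  [1,7]=1  [6,7]=2  [6,10]=2  [7,10]=2  [9,10]=1
  size 3 → [0,6,7]=3  [0,6,10]=3  [1,6,7]=3  [1,7,10]=3  [6,7,10]=6  [6,9,10]=3  [7,9,10]=3  [8,9,10]=1
  size 4 → [0,1,6,7]=6  [0,6,7,10]=12  [0,6,9,10]=6  [1,6,7,10]=12  [1,7,9,10]=6  [5,8,9,10]=1  [6,7,9,10]=12  [6,8,9,10]=4  [7,8,9,10]=4
  size 5 → [0,1,6,7,10]=30  [0,6,7,9,10]=30  [0,6,8,9,10]=10  [1,6,7,9,10]=30  [1,7,8,9,10]=10  [4,5,8,9,10]=1  [5,6,8,9,10]=5  [5,7,8,9,10]=5  [6,7,8,9,10]=20
  size 6 → [0,1,6,7,9,10]=90  [0,5,6,8,9,10]=15  [0,6,7,8,9,10]=60  [1,5,7,8,9,10]=15  [1,6,7,8,9,10]=60  [3,4,5,8,9,10]=1  [4,5,6,8,9,10]=6  [4,5,7,8,9,10]=6  [5,6,7,8,9,10]=30
  size 7 → [0,1,6,7,8,9,10]=210  [0,4,5,6,8,9,10]=21  [0,5,6,7,8,9,10]=105  [1,4,5,7,8,9,10]=21  [1,5,6,7,8,9,10]=105  [2,3,4,5,8,9,10]=1  [3,4,5,6,8,9,10]=7  [3,4,5,7,8,9,10]=7  [4,5,6,7,8,9,10]=42
  size 8 → [0,1,5,6,7,8,9,10]=420  [0,3,4,5,6,8,9,10]=28  [0,4,5,6,7,8,9,10]=168  [1,3,4,5,7,8,9,10]=28  [1,4,5,6,7,8,9,10]=168  [2,3,4,5,6,8,9,10]=8  [2,3,4,5,7,8,9,10]=8  [3,4,5,6,7,8,9,10]=56
  size 9 → [0,1,4,5,6,7,8,9,10]=756  [0,2,3,4,5,6,8,9,10]=36  [0,3,4,5,6,7,8,9,10]=252  [1,2,3,4,5,7,8,9,10]=36  [1,3,4,5,6,7,8,9,10]=252  [2,3,4,5,6,7,8,9,10]=72
  first=0(i) contributes 360
  first=1(m) contributes 360
  first=2(k) contributes 1260
|[w]| = 1980

1980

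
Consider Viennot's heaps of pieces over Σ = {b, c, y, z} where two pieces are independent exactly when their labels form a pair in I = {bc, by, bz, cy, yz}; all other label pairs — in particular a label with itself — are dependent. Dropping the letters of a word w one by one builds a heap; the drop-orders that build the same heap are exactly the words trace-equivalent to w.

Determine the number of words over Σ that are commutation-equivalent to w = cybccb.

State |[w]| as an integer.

60

drop 0:c onto floor
drop 1:y onto floor
drop 2:b onto floor
drop 3:c onto {0:c}
drop 4:c onto {3:c}
drop 5:b onto {2:b}
ground layer = {0:c, 1:y, 2:b}
drop-orders for the pieces not yet dropped (sum over which currently-grounded one goes next):
  1 to go: {1} 1  {4} 1  {5} 1
  2 to go: {1,4} 2  {1,5} 2  {2,5} 1  {3,4} 1  {4,5} 2
  3 to go: {0,3,4} 1  {1,2,5} 3  {1,3,4} 3  {1,4,5} 6  {2,4,5} 3  {3,4,5} 3
  4 to go: {0,1,3,4} 4  {0,3,4,5} 4  {1,2,4,5} 12  {1,3,4,5} 12  {2,3,4,5} 6
  if 0:c drops first: 30 orders
  if 1:y drops first: 10 orders
  if 2:b drops first: 20 orders
heap linearizations: 60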